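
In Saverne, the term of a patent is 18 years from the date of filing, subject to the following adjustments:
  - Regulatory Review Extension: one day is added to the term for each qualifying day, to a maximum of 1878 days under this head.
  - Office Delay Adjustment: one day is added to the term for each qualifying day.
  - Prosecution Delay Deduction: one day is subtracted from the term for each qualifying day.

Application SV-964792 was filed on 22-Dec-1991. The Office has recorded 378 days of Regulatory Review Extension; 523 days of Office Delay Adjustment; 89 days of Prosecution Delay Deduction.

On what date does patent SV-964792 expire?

2012-03-13

Base term: filing date + 18 years → 22 December 2009.
Regulatory Review Extension: 378 days (within the 1878-day cap) → +378 days → 4 January 2011.
Office Delay Adjustment: +523 days → 10 June 2012.
Prosecution Delay Deduction: −89 days → 13 March 2012.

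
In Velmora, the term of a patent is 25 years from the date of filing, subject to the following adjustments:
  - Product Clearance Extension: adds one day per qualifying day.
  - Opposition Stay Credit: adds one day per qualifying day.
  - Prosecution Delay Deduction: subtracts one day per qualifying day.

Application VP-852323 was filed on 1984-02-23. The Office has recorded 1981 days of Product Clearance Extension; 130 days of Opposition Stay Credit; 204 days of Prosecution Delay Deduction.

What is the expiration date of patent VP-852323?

2014-05-15

Base term: filing date + 25 years → 23 February 2009.
Product Clearance Extension: +1981 days → 28 July 2014.
Opposition Stay Credit: +130 days → 5 December 2014.
Prosecution Delay Deduction: −204 days → 15 May 2014.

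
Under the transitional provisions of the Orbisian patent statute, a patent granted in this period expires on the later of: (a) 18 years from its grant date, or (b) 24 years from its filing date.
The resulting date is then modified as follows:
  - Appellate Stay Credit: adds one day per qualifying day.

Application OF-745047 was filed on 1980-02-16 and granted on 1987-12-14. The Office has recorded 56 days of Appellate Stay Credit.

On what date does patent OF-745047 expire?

2006-02-08

(a) grant + 18 years → 14 December 2005.
(b) filing + 24 years → 16 February 2004.
Later of the two: 14 December 2005.
Appellate Stay Credit: +56 days → 8 February 2006.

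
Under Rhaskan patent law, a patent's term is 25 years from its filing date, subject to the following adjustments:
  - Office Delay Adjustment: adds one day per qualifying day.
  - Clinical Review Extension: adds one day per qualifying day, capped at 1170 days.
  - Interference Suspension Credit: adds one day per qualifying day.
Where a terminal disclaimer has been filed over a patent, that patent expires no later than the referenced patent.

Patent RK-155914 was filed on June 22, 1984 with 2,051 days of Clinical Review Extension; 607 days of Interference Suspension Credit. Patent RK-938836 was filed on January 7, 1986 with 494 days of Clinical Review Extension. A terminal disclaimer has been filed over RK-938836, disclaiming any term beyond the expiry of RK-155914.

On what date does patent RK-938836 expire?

May 15, 2012

Natural term of RK-938836:
  Base: filing + 25 years → 7 January 2011.
  Clinical Review Extension: 494 days (within the 1170-day cap) → +494 days → 15 May 2012.
Expiry of referenced patent RK-155914:
  Base: filing + 25 years → 22 June 2009.
  Clinical Review Extension: 2051 days claimed exceeds the 1170-day cap, so +1170 days → 4 September 2012.
  Interference Suspension Credit: +607 days → 4 May 2014.
Terminal disclaimer: RK-938836 expires on the earlier of 15 May 2012 and 4 May 2014.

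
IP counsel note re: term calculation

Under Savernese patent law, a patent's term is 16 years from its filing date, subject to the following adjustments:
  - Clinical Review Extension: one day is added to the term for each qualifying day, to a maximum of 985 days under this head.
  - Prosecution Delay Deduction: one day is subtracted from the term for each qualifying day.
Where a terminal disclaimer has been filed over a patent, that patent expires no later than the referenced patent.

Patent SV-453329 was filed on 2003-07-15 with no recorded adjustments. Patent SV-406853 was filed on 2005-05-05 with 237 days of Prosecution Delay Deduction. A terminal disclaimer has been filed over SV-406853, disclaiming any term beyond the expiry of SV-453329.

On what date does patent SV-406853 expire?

Natural term of SV-406853:
  Base: filing + 16 years → 5 May 2021.
  Prosecution Delay Deduction: −237 days → 10 September 2020.
Expiry of referenced patent SV-453329:
  Base: filing + 16 years → 15 July 2019.
Terminal disclaimer: SV-406853 expires on the earlier of 10 September 2020 and 15 July 2019.

2019-07-15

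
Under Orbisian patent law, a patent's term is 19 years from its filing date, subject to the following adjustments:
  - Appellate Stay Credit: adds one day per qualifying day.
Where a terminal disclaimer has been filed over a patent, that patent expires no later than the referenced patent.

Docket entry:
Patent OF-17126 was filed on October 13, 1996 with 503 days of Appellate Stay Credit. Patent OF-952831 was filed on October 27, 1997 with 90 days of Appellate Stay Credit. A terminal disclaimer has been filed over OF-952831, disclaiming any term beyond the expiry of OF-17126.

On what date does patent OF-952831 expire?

Natural term of OF-952831:
  Base: filing + 19 years → 27 October 2016.
  Appellate Stay Credit: +90 days → 25 January 2017.
Expiry of referenced patent OF-17126:
  Base: filing + 19 years → 13 October 2015.
  Appellate Stay Credit: +503 days → 27 February 2017.
Terminal disclaimer: OF-952831 expires on the earlier of 25 January 2017 and 27 February 2017.

January 25, 2017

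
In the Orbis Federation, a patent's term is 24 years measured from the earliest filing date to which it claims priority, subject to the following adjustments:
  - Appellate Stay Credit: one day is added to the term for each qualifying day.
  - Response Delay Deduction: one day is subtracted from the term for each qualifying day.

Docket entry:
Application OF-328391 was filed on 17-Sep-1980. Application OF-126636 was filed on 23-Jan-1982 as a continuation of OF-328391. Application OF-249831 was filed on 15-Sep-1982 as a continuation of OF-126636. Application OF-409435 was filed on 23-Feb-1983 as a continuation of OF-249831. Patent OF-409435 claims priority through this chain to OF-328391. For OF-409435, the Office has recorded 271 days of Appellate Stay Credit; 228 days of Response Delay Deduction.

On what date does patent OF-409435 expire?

October 30, 2004

Earliest priority filing: 17 September 1980.
Base term: 17 September 1980 + 24 years → 17 September 2004.
Appellate Stay Credit: +271 days → 15 June 2005.
Response Delay Deduction: −228 days → 30 October 2004.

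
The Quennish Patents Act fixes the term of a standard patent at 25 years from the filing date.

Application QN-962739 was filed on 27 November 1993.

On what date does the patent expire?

2018-11-27

Filing date + 25 years → 27 November 2018.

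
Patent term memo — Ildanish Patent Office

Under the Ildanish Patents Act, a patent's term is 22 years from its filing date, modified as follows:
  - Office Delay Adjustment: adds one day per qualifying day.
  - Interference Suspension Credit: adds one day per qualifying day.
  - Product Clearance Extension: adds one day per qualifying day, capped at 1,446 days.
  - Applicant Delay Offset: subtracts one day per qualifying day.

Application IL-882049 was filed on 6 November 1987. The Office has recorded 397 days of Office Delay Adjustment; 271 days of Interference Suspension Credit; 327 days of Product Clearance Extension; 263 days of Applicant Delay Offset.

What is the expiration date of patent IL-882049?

November 8, 2011

Base term: filing date + 22 years → 6 November 2009.
Office Delay Adjustment: +397 days → 8 December 2010.
Interference Suspension Credit: +271 days → 5 September 2011.
Product Clearance Extension: 327 days (within the 1446-day cap) → +327 days → 28 July 2012.
Applicant Delay Offset: −263 days → 8 November 2011.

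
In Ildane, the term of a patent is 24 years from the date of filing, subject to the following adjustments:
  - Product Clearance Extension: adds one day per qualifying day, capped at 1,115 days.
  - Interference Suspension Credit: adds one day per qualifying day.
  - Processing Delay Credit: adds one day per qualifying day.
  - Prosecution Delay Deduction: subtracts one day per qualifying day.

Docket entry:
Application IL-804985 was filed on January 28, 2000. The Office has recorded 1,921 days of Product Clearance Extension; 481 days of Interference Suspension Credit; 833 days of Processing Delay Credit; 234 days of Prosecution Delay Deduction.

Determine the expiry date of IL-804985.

January 31, 2030

Base term: filing date + 24 years → 28 January 2024.
Product Clearance Extension: 1921 days claimed exceeds the 1115-day cap, so +1115 days → 16 February 2027.
Interference Suspension Credit: +481 days → 11 June 2028.
Processing Delay Credit: +833 days → 22 September 2030.
Prosecution Delay Deduction: −234 days → 31 January 2030.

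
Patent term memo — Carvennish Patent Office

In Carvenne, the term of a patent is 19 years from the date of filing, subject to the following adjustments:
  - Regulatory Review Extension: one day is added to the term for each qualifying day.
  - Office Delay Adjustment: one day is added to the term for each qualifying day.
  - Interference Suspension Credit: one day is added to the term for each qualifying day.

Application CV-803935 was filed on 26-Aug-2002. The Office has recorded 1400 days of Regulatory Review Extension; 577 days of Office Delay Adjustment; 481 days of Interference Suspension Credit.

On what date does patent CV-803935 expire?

May 19, 2028

Base term: filing date + 19 years → 26 August 2021.
Regulatory Review Extension: +1400 days → 26 June 2025.
Office Delay Adjustment: +577 days → 24 January 2027.
Interference Suspension Credit: +481 days → 19 May 2028.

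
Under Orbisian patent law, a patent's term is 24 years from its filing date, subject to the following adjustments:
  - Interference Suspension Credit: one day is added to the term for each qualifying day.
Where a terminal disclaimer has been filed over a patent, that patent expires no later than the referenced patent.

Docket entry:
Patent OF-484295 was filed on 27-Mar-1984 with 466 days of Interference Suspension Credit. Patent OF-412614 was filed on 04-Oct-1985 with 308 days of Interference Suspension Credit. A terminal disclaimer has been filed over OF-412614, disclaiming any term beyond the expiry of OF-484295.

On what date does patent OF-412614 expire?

Natural term of OF-412614:
  Base: filing + 24 years → 4 October 2009.
  Interference Suspension Credit: +308 days → 8 August 2010.
Expiry of referenced patent OF-484295:
  Base: filing + 24 years → 27 March 2008.
  Interference Suspension Credit: +466 days → 6 July 2009.
Terminal disclaimer: OF-412614 expires on the earlier of 8 August 2010 and 6 July 2009.

2009-07-06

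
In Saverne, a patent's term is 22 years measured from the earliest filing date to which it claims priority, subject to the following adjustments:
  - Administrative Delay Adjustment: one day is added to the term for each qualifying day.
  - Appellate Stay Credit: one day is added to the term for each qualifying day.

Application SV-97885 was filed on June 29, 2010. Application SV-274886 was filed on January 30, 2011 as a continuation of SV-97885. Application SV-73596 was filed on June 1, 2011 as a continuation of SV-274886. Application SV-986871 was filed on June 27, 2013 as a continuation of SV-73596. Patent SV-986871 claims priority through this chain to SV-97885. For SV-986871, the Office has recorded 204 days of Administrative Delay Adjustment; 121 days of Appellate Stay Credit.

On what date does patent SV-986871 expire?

Earliest priority filing: 29 June 2010.
Base term: 29 June 2010 + 22 years → 29 June 2032.
Administrative Delay Adjustment: +204 days → 19 January 2033.
Appellate Stay Credit: +121 days → 20 May 2033.

May 20, 2033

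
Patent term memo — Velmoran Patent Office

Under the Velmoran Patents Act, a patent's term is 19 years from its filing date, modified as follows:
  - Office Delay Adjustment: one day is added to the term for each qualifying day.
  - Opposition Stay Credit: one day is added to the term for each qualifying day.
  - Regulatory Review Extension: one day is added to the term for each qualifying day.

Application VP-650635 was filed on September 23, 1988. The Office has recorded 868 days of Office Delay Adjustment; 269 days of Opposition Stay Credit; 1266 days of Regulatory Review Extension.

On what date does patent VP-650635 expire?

2014-04-22

Base term: filing date + 19 years → 23 September 2007.
Office Delay Adjustment: +868 days → 7 February 2010.
Opposition Stay Credit: +269 days → 3 November 2010.
Regulatory Review Extension: +1266 days → 22 April 2014.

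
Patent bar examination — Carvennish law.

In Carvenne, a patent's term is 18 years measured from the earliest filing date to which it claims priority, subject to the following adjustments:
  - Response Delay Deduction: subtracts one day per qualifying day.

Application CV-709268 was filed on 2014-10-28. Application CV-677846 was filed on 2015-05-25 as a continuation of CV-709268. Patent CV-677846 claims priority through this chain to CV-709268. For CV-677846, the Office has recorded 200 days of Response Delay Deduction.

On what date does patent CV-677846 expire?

Earliest priority filing: 28 October 2014.
Base term: 28 October 2014 + 18 years → 28 October 2032.
Response Delay Deduction: −200 days → 11 April 2032.

2032-04-11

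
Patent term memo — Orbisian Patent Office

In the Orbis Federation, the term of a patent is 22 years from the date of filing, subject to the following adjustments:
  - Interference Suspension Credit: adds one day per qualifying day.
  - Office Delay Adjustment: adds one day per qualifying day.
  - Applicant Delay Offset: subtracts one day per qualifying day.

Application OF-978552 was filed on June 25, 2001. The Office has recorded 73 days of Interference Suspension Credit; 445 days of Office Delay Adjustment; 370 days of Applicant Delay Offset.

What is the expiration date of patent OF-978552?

2023-11-20

Base term: filing date + 22 years → 25 June 2023.
Interference Suspension Credit: +73 days → 6 September 2023.
Office Delay Adjustment: +445 days → 24 November 2024.
Applicant Delay Offset: −370 days → 20 November 2023.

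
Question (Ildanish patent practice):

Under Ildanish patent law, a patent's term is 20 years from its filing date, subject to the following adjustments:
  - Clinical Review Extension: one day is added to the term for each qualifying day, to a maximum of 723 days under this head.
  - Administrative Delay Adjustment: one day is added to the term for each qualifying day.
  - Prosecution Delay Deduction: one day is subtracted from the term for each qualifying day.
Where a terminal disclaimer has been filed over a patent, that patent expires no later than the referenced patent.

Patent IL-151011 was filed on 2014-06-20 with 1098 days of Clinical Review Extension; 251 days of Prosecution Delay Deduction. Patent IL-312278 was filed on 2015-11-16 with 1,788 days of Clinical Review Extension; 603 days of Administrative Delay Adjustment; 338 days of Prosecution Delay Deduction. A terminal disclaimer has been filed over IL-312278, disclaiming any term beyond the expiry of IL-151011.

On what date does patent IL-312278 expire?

October 5, 2035

Natural term of IL-312278:
  Base: filing + 20 years → 16 November 2035.
  Clinical Review Extension: 1788 days claimed exceeds the 723-day cap, so +723 days → 8 November 2037.
  Administrative Delay Adjustment: +603 days → 4 July 2039.
  Prosecution Delay Deduction: −338 days → 31 July 2038.
Expiry of referenced patent IL-151011:
  Base: filing + 20 years → 20 June 2034.
  Clinical Review Extension: 1098 days claimed exceeds the 723-day cap, so +723 days → 12 June 2036.
  Prosecution Delay Deduction: −251 days → 5 October 2035.
Terminal disclaimer: IL-312278 expires on the earlier of 31 July 2038 and 5 October 2035.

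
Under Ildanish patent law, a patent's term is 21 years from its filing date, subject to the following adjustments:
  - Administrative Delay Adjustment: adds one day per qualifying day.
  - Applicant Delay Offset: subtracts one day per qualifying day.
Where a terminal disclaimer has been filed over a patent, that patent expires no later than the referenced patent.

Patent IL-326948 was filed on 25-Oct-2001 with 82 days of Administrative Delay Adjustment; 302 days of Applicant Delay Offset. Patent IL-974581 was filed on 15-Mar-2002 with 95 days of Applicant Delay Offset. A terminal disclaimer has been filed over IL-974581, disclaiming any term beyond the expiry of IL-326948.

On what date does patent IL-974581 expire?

Natural term of IL-974581:
  Base: filing + 21 years → 15 March 2023.
  Applicant Delay Offset: −95 days → 10 December 2022.
Expiry of referenced patent IL-326948:
  Base: filing + 21 years → 25 October 2022.
  Administrative Delay Adjustment: +82 days → 15 January 2023.
  Applicant Delay Offset: −302 days → 19 March 2022.
Terminal disclaimer: IL-974581 expires on the earlier of 10 December 2022 and 19 March 2022.

2022-03-19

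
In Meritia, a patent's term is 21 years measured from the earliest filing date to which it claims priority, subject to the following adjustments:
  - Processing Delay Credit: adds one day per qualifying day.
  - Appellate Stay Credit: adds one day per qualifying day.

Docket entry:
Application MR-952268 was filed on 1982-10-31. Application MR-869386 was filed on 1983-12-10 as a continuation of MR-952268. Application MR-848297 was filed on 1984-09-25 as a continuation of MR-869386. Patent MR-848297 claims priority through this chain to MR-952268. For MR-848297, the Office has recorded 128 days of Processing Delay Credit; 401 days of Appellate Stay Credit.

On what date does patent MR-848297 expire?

Earliest priority filing: 31 October 1982.
Base term: 31 October 1982 + 21 years → 31 October 2003.
Processing Delay Credit: +128 days → 7 March 2004.
Appellate Stay Credit: +401 days → 12 April 2005.

April 12, 2005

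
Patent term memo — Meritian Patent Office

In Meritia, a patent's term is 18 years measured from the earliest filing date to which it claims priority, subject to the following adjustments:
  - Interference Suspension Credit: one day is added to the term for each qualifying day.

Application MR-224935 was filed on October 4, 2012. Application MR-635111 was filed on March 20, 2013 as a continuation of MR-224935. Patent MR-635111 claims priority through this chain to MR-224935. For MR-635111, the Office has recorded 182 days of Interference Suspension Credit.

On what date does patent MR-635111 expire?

April 4, 2031

Earliest priority filing: 4 October 2012.
Base term: 4 October 2012 + 18 years → 4 October 2030.
Interference Suspension Credit: +182 days → 4 April 2031.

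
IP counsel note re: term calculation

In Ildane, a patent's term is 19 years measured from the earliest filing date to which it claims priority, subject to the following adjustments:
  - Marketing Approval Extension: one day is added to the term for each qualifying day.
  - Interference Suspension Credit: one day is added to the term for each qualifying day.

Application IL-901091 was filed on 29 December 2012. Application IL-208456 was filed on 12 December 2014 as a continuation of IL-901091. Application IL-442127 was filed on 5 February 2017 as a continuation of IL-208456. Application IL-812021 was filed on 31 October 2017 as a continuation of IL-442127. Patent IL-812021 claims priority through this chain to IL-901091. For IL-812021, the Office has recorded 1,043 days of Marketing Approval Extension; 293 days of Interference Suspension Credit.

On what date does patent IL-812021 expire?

Earliest priority filing: 29 December 2012.
Base term: 29 December 2012 + 19 years → 29 December 2031.
Marketing Approval Extension: +1043 days → 6 November 2034.
Interference Suspension Credit: +293 days → 26 August 2035.

August 26, 2035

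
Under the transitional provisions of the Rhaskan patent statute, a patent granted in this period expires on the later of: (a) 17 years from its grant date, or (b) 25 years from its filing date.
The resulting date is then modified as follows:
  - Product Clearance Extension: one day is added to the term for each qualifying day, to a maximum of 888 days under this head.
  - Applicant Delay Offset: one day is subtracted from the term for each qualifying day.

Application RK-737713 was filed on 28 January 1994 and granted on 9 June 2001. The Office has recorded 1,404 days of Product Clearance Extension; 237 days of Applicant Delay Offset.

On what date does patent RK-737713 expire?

(a) grant + 17 years → 9 June 2018.
(b) filing + 25 years → 28 January 2019.
Later of the two: 28 January 2019.
Product Clearance Extension: 1404 days claimed exceeds the 888-day cap, so +888 days → 4 July 2021.
Applicant Delay Offset: −237 days → 9 November 2020.

2020-11-09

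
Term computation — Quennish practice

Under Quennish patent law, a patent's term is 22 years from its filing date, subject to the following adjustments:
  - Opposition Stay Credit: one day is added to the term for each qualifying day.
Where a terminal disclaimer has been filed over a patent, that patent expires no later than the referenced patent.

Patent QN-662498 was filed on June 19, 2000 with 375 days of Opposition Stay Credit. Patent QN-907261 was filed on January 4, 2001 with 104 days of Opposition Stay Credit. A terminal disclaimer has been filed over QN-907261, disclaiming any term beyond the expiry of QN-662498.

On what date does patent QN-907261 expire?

April 18, 2023

Natural term of QN-907261:
  Base: filing + 22 years → 4 January 2023.
  Opposition Stay Credit: +104 days → 18 April 2023.
Expiry of referenced patent QN-662498:
  Base: filing + 22 years → 19 June 2022.
  Opposition Stay Credit: +375 days → 29 June 2023.
Terminal disclaimer: QN-907261 expires on the earlier of 18 April 2023 and 29 June 2023.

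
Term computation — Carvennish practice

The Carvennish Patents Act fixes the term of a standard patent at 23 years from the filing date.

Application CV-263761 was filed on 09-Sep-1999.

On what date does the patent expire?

2022-09-09

Filing date + 23 years → 9 September 2022.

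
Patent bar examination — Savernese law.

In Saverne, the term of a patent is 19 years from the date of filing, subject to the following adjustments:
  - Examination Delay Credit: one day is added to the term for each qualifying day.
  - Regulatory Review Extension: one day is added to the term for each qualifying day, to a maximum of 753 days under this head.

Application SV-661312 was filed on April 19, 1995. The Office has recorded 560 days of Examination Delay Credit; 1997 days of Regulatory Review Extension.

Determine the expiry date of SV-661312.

November 22, 2017

Base term: filing date + 19 years → 19 April 2014.
Examination Delay Credit: +560 days → 31 October 2015.
Regulatory Review Extension: 1997 days claimed exceeds the 753-day cap, so +753 days → 22 November 2017.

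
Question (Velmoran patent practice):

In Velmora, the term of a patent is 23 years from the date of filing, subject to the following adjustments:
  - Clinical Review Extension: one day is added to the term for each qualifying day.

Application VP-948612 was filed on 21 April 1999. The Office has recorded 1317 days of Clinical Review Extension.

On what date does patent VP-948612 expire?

2025-11-28

Base term: filing date + 23 years → 21 April 2022.
Clinical Review Extension: +1317 days → 28 November 2025.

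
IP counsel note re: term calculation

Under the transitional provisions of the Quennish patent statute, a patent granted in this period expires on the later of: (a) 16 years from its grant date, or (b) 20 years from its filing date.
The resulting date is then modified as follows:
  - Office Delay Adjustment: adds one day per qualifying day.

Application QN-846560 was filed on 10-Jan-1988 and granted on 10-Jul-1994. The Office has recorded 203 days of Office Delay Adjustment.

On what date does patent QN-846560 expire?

January 29, 2011

(a) grant + 16 years → 10 July 2010.
(b) filing + 20 years → 10 January 2008.
Later of the two: 10 July 2010.
Office Delay Adjustment: +203 days → 29 January 2011.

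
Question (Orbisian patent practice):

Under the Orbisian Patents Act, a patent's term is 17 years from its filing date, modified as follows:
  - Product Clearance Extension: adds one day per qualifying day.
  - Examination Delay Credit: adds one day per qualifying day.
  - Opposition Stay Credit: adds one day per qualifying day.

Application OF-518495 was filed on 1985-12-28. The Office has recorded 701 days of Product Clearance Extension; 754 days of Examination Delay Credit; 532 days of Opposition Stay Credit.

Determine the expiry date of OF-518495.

Base term: filing date + 17 years → 28 December 2002.
Product Clearance Extension: +701 days → 28 November 2004.
Examination Delay Credit: +754 days → 22 December 2006.
Opposition Stay Credit: +532 days → 6 June 2008.

June 6, 2008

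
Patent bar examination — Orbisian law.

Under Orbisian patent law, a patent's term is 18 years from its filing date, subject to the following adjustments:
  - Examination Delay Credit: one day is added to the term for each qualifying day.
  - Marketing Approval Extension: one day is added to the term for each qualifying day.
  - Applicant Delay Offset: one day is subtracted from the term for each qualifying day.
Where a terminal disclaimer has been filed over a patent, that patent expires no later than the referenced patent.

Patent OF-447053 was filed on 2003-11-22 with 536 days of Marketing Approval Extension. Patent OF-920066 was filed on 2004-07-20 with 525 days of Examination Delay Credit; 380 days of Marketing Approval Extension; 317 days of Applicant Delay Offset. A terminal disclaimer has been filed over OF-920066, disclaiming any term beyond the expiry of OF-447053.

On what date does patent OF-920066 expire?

Natural term of OF-920066:
  Base: filing + 18 years → 20 July 2022.
  Examination Delay Credit: +525 days → 27 December 2023.
  Marketing Approval Extension: +380 days → 10 January 2025.
  Applicant Delay Offset: −317 days → 28 February 2024.
Expiry of referenced patent OF-447053:
  Base: filing + 18 years → 22 November 2021.
  Marketing Approval Extension: +536 days → 12 May 2023.
Terminal disclaimer: OF-920066 expires on the earlier of 28 February 2024 and 12 May 2023.

May 12, 2023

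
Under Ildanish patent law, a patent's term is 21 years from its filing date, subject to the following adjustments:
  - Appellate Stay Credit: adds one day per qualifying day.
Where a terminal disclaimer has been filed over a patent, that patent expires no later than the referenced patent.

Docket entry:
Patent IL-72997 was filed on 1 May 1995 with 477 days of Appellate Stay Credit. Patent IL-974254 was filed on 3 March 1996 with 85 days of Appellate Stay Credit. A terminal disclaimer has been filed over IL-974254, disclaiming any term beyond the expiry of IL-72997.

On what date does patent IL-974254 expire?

May 27, 2017

Natural term of IL-974254:
  Base: filing + 21 years → 3 March 2017.
  Appellate Stay Credit: +85 days → 27 May 2017.
Expiry of referenced patent IL-72997:
  Base: filing + 21 years → 1 May 2016.
  Appellate Stay Credit: +477 days → 21 August 2017.
Terminal disclaimer: IL-974254 expires on the earlier of 27 May 2017 and 21 August 2017.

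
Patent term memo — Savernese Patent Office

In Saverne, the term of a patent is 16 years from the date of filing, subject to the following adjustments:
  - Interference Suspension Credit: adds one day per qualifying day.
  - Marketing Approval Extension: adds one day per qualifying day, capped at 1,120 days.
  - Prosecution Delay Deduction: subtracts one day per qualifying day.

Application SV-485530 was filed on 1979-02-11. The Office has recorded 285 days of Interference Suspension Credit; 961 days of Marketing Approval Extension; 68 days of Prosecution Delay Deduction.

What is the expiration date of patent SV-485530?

May 4, 1998

Base term: filing date + 16 years → 11 February 1995.
Interference Suspension Credit: +285 days → 23 November 1995.
Marketing Approval Extension: 961 days (within the 1120-day cap) → +961 days → 11 July 1998.
Prosecution Delay Deduction: −68 days → 4 May 1998.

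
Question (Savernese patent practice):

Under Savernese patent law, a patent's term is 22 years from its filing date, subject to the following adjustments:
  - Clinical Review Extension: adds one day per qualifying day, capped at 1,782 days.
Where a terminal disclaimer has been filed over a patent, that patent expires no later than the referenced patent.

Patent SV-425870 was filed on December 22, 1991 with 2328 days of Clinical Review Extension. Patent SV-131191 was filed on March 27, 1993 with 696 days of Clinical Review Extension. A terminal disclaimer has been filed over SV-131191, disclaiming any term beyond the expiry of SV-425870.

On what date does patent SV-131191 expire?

Natural term of SV-131191:
  Base: filing + 22 years → 27 March 2015.
  Clinical Review Extension: 696 days (within the 1782-day cap) → +696 days → 20 February 2017.
Expiry of referenced patent SV-425870:
  Base: filing + 22 years → 22 December 2013.
  Clinical Review Extension: 2328 days claimed exceeds the 1782-day cap, so +1782 days → 8 November 2018.
Terminal disclaimer: SV-131191 expires on the earlier of 20 February 2017 and 8 November 2018.

2017-02-20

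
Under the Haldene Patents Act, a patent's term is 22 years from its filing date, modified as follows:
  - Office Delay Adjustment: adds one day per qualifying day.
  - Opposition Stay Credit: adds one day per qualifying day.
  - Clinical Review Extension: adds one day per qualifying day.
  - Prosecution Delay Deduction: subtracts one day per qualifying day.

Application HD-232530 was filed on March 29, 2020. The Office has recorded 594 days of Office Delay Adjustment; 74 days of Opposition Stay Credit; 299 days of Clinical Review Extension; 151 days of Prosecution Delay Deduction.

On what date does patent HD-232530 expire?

Base term: filing date + 22 years → 29 March 2042.
Office Delay Adjustment: +594 days → 13 November 2043.
Opposition Stay Credit: +74 days → 26 January 2044.
Clinical Review Extension: +299 days → 20 November 2044.
Prosecution Delay Deduction: −151 days → 22 June 2044.

June 22, 2044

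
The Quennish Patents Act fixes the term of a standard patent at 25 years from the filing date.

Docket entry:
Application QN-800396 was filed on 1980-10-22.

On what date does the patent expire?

Filing date + 25 years → 22 October 2005.

2005-10-22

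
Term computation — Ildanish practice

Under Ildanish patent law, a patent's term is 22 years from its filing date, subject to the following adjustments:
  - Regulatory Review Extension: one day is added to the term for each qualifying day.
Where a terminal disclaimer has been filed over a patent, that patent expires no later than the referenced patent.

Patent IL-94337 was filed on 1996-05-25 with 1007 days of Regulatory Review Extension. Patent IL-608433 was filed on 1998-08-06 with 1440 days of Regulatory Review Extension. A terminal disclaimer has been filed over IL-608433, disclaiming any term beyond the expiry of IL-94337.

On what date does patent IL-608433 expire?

February 25, 2021

Natural term of IL-608433:
  Base: filing + 22 years → 6 August 2020.
  Regulatory Review Extension: +1440 days → 16 July 2024.
Expiry of referenced patent IL-94337:
  Base: filing + 22 years → 25 May 2018.
  Regulatory Review Extension: +1007 days → 25 February 2021.
Terminal disclaimer: IL-608433 expires on the earlier of 16 July 2024 and 25 February 2021.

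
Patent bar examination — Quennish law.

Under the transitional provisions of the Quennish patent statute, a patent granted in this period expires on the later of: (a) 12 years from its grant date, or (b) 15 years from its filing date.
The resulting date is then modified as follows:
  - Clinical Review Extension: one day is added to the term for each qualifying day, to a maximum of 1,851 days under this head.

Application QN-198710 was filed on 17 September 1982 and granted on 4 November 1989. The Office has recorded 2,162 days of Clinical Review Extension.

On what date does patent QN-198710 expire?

November 29, 2006

(a) grant + 12 years → 4 November 2001.
(b) filing + 15 years → 17 September 1997.
Later of the two: 4 November 2001.
Clinical Review Extension: 2162 days claimed exceeds the 1851-day cap, so +1851 days → 29 November 2006.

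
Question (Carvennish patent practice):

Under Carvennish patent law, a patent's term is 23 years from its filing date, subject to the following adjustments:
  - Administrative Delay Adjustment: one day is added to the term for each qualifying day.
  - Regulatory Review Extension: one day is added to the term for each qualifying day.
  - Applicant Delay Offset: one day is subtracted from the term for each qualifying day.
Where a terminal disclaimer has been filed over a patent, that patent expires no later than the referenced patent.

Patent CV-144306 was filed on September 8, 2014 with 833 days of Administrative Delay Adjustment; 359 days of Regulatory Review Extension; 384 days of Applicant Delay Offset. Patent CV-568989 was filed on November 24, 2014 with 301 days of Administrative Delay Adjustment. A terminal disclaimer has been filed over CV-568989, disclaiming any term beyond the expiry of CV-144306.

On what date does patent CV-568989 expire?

2038-09-21

Natural term of CV-568989:
  Base: filing + 23 years → 24 November 2037.
  Administrative Delay Adjustment: +301 days → 21 September 2038.
Expiry of referenced patent CV-144306:
  Base: filing + 23 years → 8 September 2037.
  Administrative Delay Adjustment: +833 days → 20 December 2039.
  Regulatory Review Extension: +359 days → 13 December 2040.
  Applicant Delay Offset: −384 days → 25 November 2039.
Terminal disclaimer: CV-568989 expires on the earlier of 21 September 2038 and 25 November 2039.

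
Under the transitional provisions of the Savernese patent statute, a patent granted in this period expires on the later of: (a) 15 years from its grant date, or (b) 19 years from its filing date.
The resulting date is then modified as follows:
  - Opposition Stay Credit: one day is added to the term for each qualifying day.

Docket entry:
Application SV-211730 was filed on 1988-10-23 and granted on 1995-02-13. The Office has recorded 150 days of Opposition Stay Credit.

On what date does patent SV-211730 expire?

2010-07-13

(a) grant + 15 years → 13 February 2010.
(b) filing + 19 years → 23 October 2007.
Later of the two: 13 February 2010.
Opposition Stay Credit: +150 days → 13 July 2010.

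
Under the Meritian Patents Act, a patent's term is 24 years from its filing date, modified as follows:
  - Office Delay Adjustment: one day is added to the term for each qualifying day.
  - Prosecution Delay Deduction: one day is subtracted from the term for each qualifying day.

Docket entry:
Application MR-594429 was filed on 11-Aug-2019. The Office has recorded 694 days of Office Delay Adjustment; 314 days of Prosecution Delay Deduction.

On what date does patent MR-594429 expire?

Base term: filing date + 24 years → 11 August 2043.
Office Delay Adjustment: +694 days → 5 July 2045.
Prosecution Delay Deduction: −314 days → 25 August 2044.

August 25, 2044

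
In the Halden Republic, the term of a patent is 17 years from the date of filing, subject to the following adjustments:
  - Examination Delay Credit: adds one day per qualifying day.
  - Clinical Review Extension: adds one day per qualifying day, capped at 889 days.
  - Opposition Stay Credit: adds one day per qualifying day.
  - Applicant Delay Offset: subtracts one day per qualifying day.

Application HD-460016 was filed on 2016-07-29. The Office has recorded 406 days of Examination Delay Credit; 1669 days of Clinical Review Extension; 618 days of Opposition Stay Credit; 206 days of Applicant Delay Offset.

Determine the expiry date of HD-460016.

2038-04-01

Base term: filing date + 17 years → 29 July 2033.
Examination Delay Credit: +406 days → 8 September 2034.
Clinical Review Extension: 1669 days claimed exceeds the 889-day cap, so +889 days → 13 February 2037.
Opposition Stay Credit: +618 days → 24 October 2038.
Applicant Delay Offset: −206 days → 1 April 2038.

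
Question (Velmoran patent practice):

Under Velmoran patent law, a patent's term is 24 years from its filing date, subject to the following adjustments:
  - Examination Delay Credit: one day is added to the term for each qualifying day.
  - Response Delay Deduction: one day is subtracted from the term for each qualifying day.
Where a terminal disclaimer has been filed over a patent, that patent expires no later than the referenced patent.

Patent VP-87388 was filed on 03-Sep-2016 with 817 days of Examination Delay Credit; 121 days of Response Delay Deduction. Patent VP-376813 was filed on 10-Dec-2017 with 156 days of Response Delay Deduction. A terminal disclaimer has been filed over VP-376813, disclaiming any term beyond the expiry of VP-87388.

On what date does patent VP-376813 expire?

Natural term of VP-376813:
  Base: filing + 24 years → 10 December 2041.
  Response Delay Deduction: −156 days → 7 July 2041.
Expiry of referenced patent VP-87388:
  Base: filing + 24 years → 3 September 2040.
  Examination Delay Credit: +817 days → 29 November 2042.
  Response Delay Deduction: −121 days → 31 July 2042.
Terminal disclaimer: VP-376813 expires on the earlier of 7 July 2041 and 31 July 2042.

2041-07-07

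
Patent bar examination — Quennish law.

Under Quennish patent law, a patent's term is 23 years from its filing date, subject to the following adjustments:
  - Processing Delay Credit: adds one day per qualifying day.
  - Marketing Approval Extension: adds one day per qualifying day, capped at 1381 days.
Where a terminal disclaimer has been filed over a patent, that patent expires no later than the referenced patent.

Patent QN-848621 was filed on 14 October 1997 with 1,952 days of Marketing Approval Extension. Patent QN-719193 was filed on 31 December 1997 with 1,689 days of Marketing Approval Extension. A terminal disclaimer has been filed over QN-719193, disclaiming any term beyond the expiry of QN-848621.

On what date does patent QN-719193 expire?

2024-07-26

Natural term of QN-719193:
  Base: filing + 23 years → 31 December 2020.
  Marketing Approval Extension: 1689 days claimed exceeds the 1381-day cap, so +1381 days → 12 October 2024.
Expiry of referenced patent QN-848621:
  Base: filing + 23 years → 14 October 2020.
  Marketing Approval Extension: 1952 days claimed exceeds the 1381-day cap, so +1381 days → 26 July 2024.
Terminal disclaimer: QN-719193 expires on the earlier of 12 October 2024 and 26 July 2024.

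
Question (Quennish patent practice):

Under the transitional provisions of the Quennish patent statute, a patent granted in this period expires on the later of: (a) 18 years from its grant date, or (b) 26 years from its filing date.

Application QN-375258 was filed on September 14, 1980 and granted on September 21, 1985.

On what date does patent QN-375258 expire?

September 14, 2006

(a) grant + 18 years → 21 September 2003.
(b) filing + 26 years → 14 September 2006.
Later of the two: 14 September 2006.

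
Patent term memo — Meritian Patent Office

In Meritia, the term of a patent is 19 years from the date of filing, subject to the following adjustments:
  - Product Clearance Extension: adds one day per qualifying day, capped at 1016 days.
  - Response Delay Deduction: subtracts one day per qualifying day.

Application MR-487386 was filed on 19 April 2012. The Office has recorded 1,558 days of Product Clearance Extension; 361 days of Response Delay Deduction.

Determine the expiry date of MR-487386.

February 2, 2033

Base term: filing date + 19 years → 19 April 2031.
Product Clearance Extension: 1558 days claimed exceeds the 1016-day cap, so +1016 days → 29 January 2034.
Response Delay Deduction: −361 days → 2 February 2033.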